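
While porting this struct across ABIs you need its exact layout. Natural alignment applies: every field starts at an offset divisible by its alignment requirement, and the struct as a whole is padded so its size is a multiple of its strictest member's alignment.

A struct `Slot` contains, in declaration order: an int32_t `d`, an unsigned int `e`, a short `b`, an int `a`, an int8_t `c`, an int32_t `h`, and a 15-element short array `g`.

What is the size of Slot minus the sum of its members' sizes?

7

@0: d [4B, align 4] → 4
@4: e [4B, align 4] → 8
@8: b [2B, align 2] → 10
+2 pad (align 4)
@12: a [4B, align 4] → 16
@16: c [1B, align 1] → 17
+3 pad (align 4)
@20: h [4B, align 4] → 24
@24: g [30B, align 2] → 54
+2 tail pad (align 4)
size 56, align 4
data bytes 49, size 56 → padding 7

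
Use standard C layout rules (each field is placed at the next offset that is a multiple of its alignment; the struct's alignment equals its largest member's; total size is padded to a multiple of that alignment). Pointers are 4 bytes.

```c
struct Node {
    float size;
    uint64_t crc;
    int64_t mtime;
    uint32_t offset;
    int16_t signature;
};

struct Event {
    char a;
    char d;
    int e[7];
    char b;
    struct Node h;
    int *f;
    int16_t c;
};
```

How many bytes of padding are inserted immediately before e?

2

Node: @0: size [4B, align 4] → 4; +4 pad (align 8); @8: crc [8B, align 8] → 16; @16: mtime [8B, align 8] → 24; @24: offset [4B, align 4] → 28; @28: signature [2B, align 2] → 30; +2 tail pad (align 8); size 32, align 8
@0: a [1B, align 1] → 1
@1: d [1B, align 1] → 2
+2 pad (align 4)
@4: e [28B, align 4] → 32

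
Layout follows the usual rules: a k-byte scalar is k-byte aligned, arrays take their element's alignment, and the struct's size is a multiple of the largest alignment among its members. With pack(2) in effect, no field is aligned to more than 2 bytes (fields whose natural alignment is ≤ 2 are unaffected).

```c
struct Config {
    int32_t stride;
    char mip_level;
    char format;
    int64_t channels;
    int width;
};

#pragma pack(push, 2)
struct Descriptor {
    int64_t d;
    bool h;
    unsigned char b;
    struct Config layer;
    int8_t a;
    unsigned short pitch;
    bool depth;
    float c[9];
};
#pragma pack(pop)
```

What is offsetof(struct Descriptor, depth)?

Config: @0: stride [4B, align 4] → 4; @4: mip_level [1B, align 1] → 5; @5: format [1B, align 1] → 6; +2 pad (align 8); @8: channels [8B, align 8] → 16; @16: width [4B, align 4] → 20; +4 tail pad (align 8); size 24, align 8
@0: d [8B, align 2] → 8
@8: h [1B, align 1] → 9
@9: b [1B, align 1] → 10
@10: layer [24B, align 2] → 34
@34: a [1B, align 1] → 35
+1 pad (align 2)
@36: pitch [2B, align 2] → 38
@38: depth [1B, align 1] → 39

38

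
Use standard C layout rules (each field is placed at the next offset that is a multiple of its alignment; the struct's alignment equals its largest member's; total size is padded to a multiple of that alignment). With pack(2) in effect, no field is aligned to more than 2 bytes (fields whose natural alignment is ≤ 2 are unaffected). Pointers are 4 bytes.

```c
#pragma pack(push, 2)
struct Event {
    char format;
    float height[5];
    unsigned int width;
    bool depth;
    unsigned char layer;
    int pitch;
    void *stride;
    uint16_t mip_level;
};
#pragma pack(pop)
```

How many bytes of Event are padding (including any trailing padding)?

@0: format [1B, align 1] → 1
+1 pad (align 2)
@2: height [20B, align 2] → 22
@22: width [4B, align 2] → 26
@26: depth [1B, align 1] → 27
@27: layer [1B, align 1] → 28
@28: pitch [4B, align 2] → 32
@32: stride [4B, align 2] → 36
@36: mip_level [2B, align 2] → 38
size 38, align 2
data bytes 37, size 38 → padding 1

1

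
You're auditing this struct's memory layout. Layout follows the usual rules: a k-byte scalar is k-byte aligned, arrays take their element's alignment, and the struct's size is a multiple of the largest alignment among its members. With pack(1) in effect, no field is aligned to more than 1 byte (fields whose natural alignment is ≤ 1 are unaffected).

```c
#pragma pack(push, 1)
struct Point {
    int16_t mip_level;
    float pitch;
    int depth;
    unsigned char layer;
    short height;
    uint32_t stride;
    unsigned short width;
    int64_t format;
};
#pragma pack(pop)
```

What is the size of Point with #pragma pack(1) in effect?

@0: mip_level [2B, align 1] → 2
@2: pitch [4B, align 1] → 6
@6: depth [4B, align 1] → 10
@10: layer [1B, align 1] → 11
@11: height [2B, align 1] → 13
@13: stride [4B, align 1] → 17
@17: width [2B, align 1] → 19
@19: format [8B, align 1] → 27
size 27, align 1

27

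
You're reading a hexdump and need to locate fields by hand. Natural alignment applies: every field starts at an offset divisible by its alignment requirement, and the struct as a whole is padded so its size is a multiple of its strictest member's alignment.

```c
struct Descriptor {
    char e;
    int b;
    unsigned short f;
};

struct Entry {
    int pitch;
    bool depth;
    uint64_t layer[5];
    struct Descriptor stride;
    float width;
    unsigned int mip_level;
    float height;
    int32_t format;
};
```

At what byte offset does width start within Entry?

60

Descriptor: @0: e [1B, align 1] → 1; +3 pad (align 4); @4: b [4B, align 4] → 8; @8: f [2B, align 2] → 10; +2 tail pad (align 4); size 12, align 4
@0: pitch [4B, align 4] → 4
@4: depth [1B, align 1] → 5
+3 pad (align 8)
@8: layer [40B, align 8] → 48
@48: stride [12B, align 4] → 60
@60: width [4B, align 4] → 64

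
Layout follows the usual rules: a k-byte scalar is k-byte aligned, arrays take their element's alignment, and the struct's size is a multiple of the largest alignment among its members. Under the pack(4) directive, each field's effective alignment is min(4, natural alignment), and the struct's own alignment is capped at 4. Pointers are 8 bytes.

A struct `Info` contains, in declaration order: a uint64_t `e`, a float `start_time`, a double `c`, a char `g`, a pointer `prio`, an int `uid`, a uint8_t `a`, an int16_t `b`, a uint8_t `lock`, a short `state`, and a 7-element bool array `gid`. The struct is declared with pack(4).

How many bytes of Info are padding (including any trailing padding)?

6

e at 0 (size 8, align 4) → ends 8
start_time at 8 (size 4, align 4) → ends 12
c at 12 (size 8, align 4) → ends 20
g at 20 (size 1, align 1) → ends 21
pad 3 to align 4 for prio
prio at 24 (size 8, align 4) → ends 32
uid at 32 (size 4, align 4) → ends 36
a at 36 (size 1, align 1) → ends 37
pad 1 to align 2 for b
b at 38 (size 2, align 2) → ends 40
lock at 40 (size 1, align 1) → ends 41
pad 1 to align 2 for state
state at 42 (size 2, align 2) → ends 44
gid at 44 (size 7, align 1) → ends 51
tail pad 1 to reach multiple of 4
total 52 bytes, alignment 4
data bytes 46, size 52 → padding 6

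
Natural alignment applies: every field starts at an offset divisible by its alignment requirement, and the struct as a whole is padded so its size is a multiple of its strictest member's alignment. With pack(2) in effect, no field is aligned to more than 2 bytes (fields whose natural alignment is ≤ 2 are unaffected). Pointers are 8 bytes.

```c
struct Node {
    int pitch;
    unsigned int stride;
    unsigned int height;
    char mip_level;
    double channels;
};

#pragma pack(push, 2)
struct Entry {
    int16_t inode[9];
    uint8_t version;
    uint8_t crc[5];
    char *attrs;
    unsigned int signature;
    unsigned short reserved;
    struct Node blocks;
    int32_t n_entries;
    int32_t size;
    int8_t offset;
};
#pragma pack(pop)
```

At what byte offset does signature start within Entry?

Node: @0: pitch [4B, align 4] → 4; @4: stride [4B, align 4] → 8; @8: height [4B, align 4] → 12; @12: mip_level [1B, align 1] → 13; +3 pad (align 8); @16: channels [8B, align 8] → 24; size 24, align 8
@0: inode [18B, align 2] → 18
@18: version [1B, align 1] → 19
@19: crc [5B, align 1] → 24
@24: attrs [8B, align 2] → 32
@32: signature [4B, align 2] → 36

32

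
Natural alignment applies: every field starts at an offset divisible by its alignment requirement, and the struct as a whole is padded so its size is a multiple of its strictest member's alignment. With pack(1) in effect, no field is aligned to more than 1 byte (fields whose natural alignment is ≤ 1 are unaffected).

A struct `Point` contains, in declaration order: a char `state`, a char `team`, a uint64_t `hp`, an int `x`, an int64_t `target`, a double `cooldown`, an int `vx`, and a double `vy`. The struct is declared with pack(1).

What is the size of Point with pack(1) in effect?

42

state at 0 (size 1, align 1) → ends 1
team at 1 (size 1, align 1) → ends 2
hp at 2 (size 8, align 1) → ends 10
x at 10 (size 4, align 1) → ends 14
target at 14 (size 8, align 1) → ends 22
cooldown at 22 (size 8, align 1) → ends 30
vx at 30 (size 4, align 1) → ends 34
vy at 34 (size 8, align 1) → ends 42
total 42 bytes, alignment 1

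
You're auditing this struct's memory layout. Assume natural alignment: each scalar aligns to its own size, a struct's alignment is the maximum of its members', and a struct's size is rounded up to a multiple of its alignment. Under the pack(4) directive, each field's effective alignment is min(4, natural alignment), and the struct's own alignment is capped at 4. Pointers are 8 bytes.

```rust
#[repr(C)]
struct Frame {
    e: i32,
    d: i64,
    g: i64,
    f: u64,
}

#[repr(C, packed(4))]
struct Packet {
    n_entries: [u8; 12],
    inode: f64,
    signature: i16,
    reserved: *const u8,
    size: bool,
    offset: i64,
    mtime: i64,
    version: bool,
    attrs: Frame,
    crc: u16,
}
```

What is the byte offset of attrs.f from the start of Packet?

80

Frame: @0: e [4B, align 4] → 4; +4 pad (align 8); @8: d [8B, align 8] → 16; @16: g [8B, align 8] → 24; @24: f [8B, align 8] → 32; size 32, align 8
@0: n_entries [12B, align 1] → 12
@12: inode [8B, align 4] → 20
@20: signature [2B, align 2] → 22
+2 pad (align 4)
@24: reserved [8B, align 4] → 32
@32: size [1B, align 1] → 33
+3 pad (align 4)
@36: offset [8B, align 4] → 44
@44: mtime [8B, align 4] → 52
@52: version [1B, align 1] → 53
+3 pad (align 4)
@56: attrs [32B, align 4] → 88
within Frame: f at 24
56 + 24 = 80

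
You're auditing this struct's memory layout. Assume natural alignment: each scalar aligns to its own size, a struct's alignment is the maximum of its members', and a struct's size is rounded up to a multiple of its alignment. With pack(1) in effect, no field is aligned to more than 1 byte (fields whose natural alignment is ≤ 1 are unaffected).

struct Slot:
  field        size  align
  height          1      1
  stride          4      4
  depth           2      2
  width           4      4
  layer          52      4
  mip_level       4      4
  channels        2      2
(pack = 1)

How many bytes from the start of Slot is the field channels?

0..1  height  (1B, 1-aligned)
1..5  stride  (4B, 1-aligned)
5..7  depth  (2B, 1-aligned)
7..11  width  (4B, 1-aligned)
11..63  layer  (52B, 1-aligned)
63..67  mip_level  (4B, 1-aligned)
67..69  channels  (2B, 1-aligned)

67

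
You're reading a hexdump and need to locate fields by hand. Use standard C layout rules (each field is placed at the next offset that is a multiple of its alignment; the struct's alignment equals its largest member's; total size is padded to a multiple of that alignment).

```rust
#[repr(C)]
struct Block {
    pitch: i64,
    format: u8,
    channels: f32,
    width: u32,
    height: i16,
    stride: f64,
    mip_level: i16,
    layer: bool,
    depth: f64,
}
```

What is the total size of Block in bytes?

0..8  pitch  (8B, 8-aligned)
8..9  format  (1B, 1-aligned)
9..12  -- padding (3B)
12..16  channels  (4B, 4-aligned)
16..20  width  (4B, 4-aligned)
20..22  height  (2B, 2-aligned)
22..24  -- padding (2B)
24..32  stride  (8B, 8-aligned)
32..34  mip_level  (2B, 2-aligned)
34..35  layer  (1B, 1-aligned)
35..40  -- padding (5B)
40..48  depth  (8B, 8-aligned)
sizeof = 48, alignof = 8

48 bytes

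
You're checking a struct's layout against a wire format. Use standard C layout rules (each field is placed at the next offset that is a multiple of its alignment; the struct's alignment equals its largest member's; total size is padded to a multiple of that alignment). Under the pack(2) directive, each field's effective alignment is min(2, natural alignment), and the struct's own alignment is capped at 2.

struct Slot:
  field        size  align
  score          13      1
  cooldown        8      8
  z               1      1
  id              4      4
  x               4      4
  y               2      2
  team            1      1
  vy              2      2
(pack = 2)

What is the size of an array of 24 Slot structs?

912

@0: score [13B, align 1] → 13
+1 pad (align 2)
@14: cooldown [8B, align 2] → 22
@22: z [1B, align 1] → 23
+1 pad (align 2)
@24: id [4B, align 2] → 28
@28: x [4B, align 2] → 32
@32: y [2B, align 2] → 34
@34: team [1B, align 1] → 35
+1 pad (align 2)
@36: vy [2B, align 2] → 38
size 38, align 2
array of 24: 24 × 38 = 912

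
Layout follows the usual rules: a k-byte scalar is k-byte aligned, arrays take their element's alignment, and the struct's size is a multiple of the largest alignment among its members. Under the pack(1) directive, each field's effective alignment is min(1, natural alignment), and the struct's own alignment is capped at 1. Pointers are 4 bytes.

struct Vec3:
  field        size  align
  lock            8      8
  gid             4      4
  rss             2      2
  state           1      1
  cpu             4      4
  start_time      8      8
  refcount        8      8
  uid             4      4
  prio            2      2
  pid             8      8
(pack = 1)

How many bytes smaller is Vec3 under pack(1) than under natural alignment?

natural layout:
  @0: lock [8B, align 8] → 8
  @8: gid [4B, align 4] → 12
  @12: rss [2B, align 2] → 14
  @14: state [1B, align 1] → 15
  +1 pad (align 4)
  @16: cpu [4B, align 4] → 20
  +4 pad (align 8)
  @24: start_time [8B, align 8] → 32
  @32: refcount [8B, align 8] → 40
  @40: uid [4B, align 4] → 44
  @44: prio [2B, align 2] → 46
  +2 pad (align 8)
  @48: pid [8B, align 8] → 56
  size 56, align 8
packed(1) layout:
  @0: lock [8B, align 1] → 8
  @8: gid [4B, align 1] → 12
  @12: rss [2B, align 1] → 14
  @14: state [1B, align 1] → 15
  @15: cpu [4B, align 1] → 19
  @19: start_time [8B, align 1] → 27
  @27: refcount [8B, align 1] → 35
  @35: uid [4B, align 1] → 39
  @39: prio [2B, align 1] → 41
  @41: pid [8B, align 1] → 49
  size 49, align 1
56 − 49 = 7

7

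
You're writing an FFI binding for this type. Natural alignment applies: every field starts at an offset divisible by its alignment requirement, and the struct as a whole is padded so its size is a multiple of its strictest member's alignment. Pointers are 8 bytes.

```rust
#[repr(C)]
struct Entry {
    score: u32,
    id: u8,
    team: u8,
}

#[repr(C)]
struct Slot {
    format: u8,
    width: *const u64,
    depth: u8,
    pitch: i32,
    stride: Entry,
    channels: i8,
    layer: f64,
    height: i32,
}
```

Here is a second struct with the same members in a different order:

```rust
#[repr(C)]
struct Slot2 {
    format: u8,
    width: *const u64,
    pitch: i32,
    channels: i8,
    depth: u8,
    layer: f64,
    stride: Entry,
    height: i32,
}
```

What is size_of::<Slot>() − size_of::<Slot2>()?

Entry: @0: score [4B, align 4] → 4; @4: id [1B, align 1] → 5; @5: team [1B, align 1] → 6; +2 tail pad (align 4); size 8, align 4
@0: format [1B, align 1] → 1
+7 pad (align 8)
@8: width [8B, align 8] → 16
@16: depth [1B, align 1] → 17
+3 pad (align 4)
@20: pitch [4B, align 4] → 24
@24: stride [8B, align 4] → 32
@32: channels [1B, align 1] → 33
+7 pad (align 8)
@40: layer [8B, align 8] → 48
@48: height [4B, align 4] → 52
+4 tail pad (align 8)
size 56, align 8
— Slot2 —
@0: format [1B, align 1] → 1
+7 pad (align 8)
@8: width [8B, align 8] → 16
@16: pitch [4B, align 4] → 20
@20: channels [1B, align 1] → 21
@21: depth [1B, align 1] → 22
+2 pad (align 8)
@24: layer [8B, align 8] → 32
@32: stride [8B, align 4] → 40
@40: height [4B, align 4] → 44
+4 tail pad (align 8)
size 48, align 8
56 − 48 = 8

8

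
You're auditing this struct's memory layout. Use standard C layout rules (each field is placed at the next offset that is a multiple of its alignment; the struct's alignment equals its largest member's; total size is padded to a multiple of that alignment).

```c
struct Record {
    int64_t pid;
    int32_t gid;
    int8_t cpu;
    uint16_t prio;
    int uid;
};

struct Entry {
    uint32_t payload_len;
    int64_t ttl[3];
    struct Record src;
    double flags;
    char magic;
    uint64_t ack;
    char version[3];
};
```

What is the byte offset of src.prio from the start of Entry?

46

Record: 0..8  pid  (8B, 8-aligned); 8..12  gid  (4B, 4-aligned); 12..13  cpu  (1B, 1-aligned); 13..14  -- padding (1B); 14..16  prio  (2B, 2-aligned); 16..20  uid  (4B, 4-aligned); 20..24  -- tail padding (4B); sizeof = 24, alignof = 8
0..4  payload_len  (4B, 4-aligned)
4..8  -- padding (4B)
8..32  ttl  (24B, 8-aligned)
32..56  src  (24B, 8-aligned)
within Record: prio at 14
32 + 14 = 46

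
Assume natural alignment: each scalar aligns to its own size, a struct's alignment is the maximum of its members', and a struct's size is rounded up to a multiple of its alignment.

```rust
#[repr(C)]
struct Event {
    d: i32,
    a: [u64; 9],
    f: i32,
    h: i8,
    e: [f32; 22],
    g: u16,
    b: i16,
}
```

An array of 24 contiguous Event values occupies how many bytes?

4416

d at 0 (size 4, align 4) → ends 4
pad 4 to align 8 for a
a at 8 (size 72, align 8) → ends 80
f at 80 (size 4, align 4) → ends 84
h at 84 (size 1, align 1) → ends 85
pad 3 to align 4 for e
e at 88 (size 88, align 4) → ends 176
g at 176 (size 2, align 2) → ends 178
b at 178 (size 2, align 2) → ends 180
tail pad 4 to reach multiple of 8
total 184 bytes, alignment 8
array of 24: 24 × 184 = 4416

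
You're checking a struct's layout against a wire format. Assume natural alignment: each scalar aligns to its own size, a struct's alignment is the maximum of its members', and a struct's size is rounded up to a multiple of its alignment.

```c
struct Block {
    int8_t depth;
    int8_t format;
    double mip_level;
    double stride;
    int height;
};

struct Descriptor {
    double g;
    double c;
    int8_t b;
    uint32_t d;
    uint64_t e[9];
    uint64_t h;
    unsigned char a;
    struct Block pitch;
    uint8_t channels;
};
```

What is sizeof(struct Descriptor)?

Block: 0..1  depth  (1B, 1-aligned); 1..2  format  (1B, 1-aligned); 2..8  -- padding (6B); 8..16  mip_level  (8B, 8-aligned); 16..24  stride  (8B, 8-aligned); 24..28  height  (4B, 4-aligned); 28..32  -- tail padding (4B); sizeof = 32, alignof = 8
0..8  g  (8B, 8-aligned)
8..16  c  (8B, 8-aligned)
16..17  b  (1B, 1-aligned)
17..20  -- padding (3B)
20..24  d  (4B, 4-aligned)
24..96  e  (72B, 8-aligned)
96..104  h  (8B, 8-aligned)
104..105  a  (1B, 1-aligned)
105..112  -- padding (7B)
112..144  pitch  (32B, 8-aligned)
144..145  channels  (1B, 1-aligned)
145..152  -- tail padding (7B)
sizeof = 152, alignof = 8

152 bytes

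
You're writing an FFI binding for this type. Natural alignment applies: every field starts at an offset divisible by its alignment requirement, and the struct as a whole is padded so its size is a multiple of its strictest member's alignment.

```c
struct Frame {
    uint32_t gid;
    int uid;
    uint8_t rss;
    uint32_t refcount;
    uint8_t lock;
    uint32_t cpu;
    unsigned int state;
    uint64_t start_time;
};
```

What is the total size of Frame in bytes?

0..4  gid  (4B, 4-aligned)
4..8  uid  (4B, 4-aligned)
8..9  rss  (1B, 1-aligned)
9..12  -- padding (3B)
12..16  refcount  (4B, 4-aligned)
16..17  lock  (1B, 1-aligned)
17..20  -- padding (3B)
20..24  cpu  (4B, 4-aligned)
24..28  state  (4B, 4-aligned)
28..32  -- padding (4B)
32..40  start_time  (8B, 8-aligned)
sizeof = 40, alignof = 8

40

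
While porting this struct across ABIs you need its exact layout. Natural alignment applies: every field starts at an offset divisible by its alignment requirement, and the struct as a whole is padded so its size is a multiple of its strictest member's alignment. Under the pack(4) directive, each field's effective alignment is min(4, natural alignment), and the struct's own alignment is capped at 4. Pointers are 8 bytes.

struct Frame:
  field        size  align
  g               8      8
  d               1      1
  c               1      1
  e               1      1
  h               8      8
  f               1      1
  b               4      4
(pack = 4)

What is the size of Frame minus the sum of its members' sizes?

0..8  g  (8B, 4-aligned)
8..9  d  (1B, 1-aligned)
9..10  c  (1B, 1-aligned)
10..11  e  (1B, 1-aligned)
11..12  -- padding (1B)
12..20  h  (8B, 4-aligned)
20..21  f  (1B, 1-aligned)
21..24  -- padding (3B)
24..28  b  (4B, 4-aligned)
sizeof = 28, alignof = 4
data bytes 24, size 28 → padding 4

4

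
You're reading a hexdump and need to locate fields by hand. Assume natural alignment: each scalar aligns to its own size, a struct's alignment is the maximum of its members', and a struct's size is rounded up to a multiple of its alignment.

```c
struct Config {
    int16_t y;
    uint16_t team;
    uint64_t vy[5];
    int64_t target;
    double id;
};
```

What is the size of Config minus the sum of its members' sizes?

4

y at 0 (size 2, align 2) → ends 2
team at 2 (size 2, align 2) → ends 4
pad 4 to align 8 for vy
vy at 8 (size 40, align 8) → ends 48
target at 48 (size 8, align 8) → ends 56
id at 56 (size 8, align 8) → ends 64
total 64 bytes, alignment 8
data bytes 60, size 64 → padding 4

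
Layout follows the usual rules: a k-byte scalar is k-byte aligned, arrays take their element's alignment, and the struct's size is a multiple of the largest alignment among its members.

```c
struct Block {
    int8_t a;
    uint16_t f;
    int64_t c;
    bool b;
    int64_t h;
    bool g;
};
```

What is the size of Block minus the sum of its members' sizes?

19

0..1  a  (1B, 1-aligned)
1..2  -- padding (1B)
2..4  f  (2B, 2-aligned)
4..8  -- padding (4B)
8..16  c  (8B, 8-aligned)
16..17  b  (1B, 1-aligned)
17..24  -- padding (7B)
24..32  h  (8B, 8-aligned)
32..33  g  (1B, 1-aligned)
33..40  -- tail padding (7B)
sizeof = 40, alignof = 8
data bytes 21, size 40 → padding 19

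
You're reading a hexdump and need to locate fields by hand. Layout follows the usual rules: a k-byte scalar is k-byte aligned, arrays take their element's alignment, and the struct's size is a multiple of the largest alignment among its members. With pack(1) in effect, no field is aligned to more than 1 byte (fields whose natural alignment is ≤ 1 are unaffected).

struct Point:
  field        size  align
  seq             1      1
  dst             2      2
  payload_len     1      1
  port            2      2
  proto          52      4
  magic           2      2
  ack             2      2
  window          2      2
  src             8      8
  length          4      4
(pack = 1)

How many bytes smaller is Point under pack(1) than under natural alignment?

natural layout:
  0..1  seq  (1B, 1-aligned)
  1..2  -- padding (1B)
  2..4  dst  (2B, 2-aligned)
  4..5  payload_len  (1B, 1-aligned)
  5..6  -- padding (1B)
  6..8  port  (2B, 2-aligned)
  8..60  proto  (52B, 4-aligned)
  60..62  magic  (2B, 2-aligned)
  62..64  ack  (2B, 2-aligned)
  64..66  window  (2B, 2-aligned)
  66..72  -- padding (6B)
  72..80  src  (8B, 8-aligned)
  80..84  length  (4B, 4-aligned)
  84..88  -- tail padding (4B)
  sizeof = 88, alignof = 8
packed(1) layout:
  0..1  seq  (1B, 1-aligned)
  1..3  dst  (2B, 1-aligned)
  3..4  payload_len  (1B, 1-aligned)
  4..6  port  (2B, 1-aligned)
  6..58  proto  (52B, 1-aligned)
  58..60  magic  (2B, 1-aligned)
  60..62  ack  (2B, 1-aligned)
  62..64  window  (2B, 1-aligned)
  64..72  src  (8B, 1-aligned)
  72..76  length  (4B, 1-aligned)
  sizeof = 76, alignof = 1
88 − 76 = 12

12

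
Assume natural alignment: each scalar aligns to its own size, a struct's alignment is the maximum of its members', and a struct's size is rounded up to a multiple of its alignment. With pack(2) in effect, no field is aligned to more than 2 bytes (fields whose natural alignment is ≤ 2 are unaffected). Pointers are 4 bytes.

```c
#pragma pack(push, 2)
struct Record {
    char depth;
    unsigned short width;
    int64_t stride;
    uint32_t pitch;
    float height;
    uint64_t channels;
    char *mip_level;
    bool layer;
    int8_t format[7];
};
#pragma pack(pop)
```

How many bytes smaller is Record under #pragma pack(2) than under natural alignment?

8

natural layout:
  0..1  depth  (1B, 1-aligned)
  1..2  -- padding (1B)
  2..4  width  (2B, 2-aligned)
  4..8  -- padding (4B)
  8..16  stride  (8B, 8-aligned)
  16..20  pitch  (4B, 4-aligned)
  20..24  height  (4B, 4-aligned)
  24..32  channels  (8B, 8-aligned)
  32..36  mip_level  (4B, 4-aligned)
  36..37  layer  (1B, 1-aligned)
  37..44  format  (7B, 1-aligned)
  44..48  -- tail padding (4B)
  sizeof = 48, alignof = 8
packed(2) layout:
  0..1  depth  (1B, 1-aligned)
  1..2  -- padding (1B)
  2..4  width  (2B, 2-aligned)
  4..12  stride  (8B, 2-aligned)
  12..16  pitch  (4B, 2-aligned)
  16..20  height  (4B, 2-aligned)
  20..28  channels  (8B, 2-aligned)
  28..32  mip_level  (4B, 2-aligned)
  32..33  layer  (1B, 1-aligned)
  33..40  format  (7B, 1-aligned)
  sizeof = 40, alignof = 2
48 − 40 = 8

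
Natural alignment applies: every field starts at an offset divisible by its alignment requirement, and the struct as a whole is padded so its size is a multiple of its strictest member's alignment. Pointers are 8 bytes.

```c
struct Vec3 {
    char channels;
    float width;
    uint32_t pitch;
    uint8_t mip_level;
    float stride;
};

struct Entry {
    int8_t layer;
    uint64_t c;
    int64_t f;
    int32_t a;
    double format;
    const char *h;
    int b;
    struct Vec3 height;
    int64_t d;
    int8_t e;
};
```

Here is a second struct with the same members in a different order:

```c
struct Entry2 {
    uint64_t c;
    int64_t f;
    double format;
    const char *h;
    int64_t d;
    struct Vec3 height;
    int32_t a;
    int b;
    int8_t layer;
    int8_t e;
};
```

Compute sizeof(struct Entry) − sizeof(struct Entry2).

16

Vec3: 0..1  channels  (1B, 1-aligned); 1..4  -- padding (3B); 4..8  width  (4B, 4-aligned); 8..12  pitch  (4B, 4-aligned); 12..13  mip_level  (1B, 1-aligned); 13..16  -- padding (3B); 16..20  stride  (4B, 4-aligned); sizeof = 20, alignof = 4
0..1  layer  (1B, 1-aligned)
1..8  -- padding (7B)
8..16  c  (8B, 8-aligned)
16..24  f  (8B, 8-aligned)
24..28  a  (4B, 4-aligned)
28..32  -- padding (4B)
32..40  format  (8B, 8-aligned)
40..48  h  (8B, 8-aligned)
48..52  b  (4B, 4-aligned)
52..72  height  (20B, 4-aligned)
72..80  d  (8B, 8-aligned)
80..81  e  (1B, 1-aligned)
81..88  -- tail padding (7B)
sizeof = 88, alignof = 8
— Entry2 —
0..8  c  (8B, 8-aligned)
8..16  f  (8B, 8-aligned)
16..24  format  (8B, 8-aligned)
24..32  h  (8B, 8-aligned)
32..40  d  (8B, 8-aligned)
40..60  height  (20B, 4-aligned)
60..64  a  (4B, 4-aligned)
64..68  b  (4B, 4-aligned)
68..69  layer  (1B, 1-aligned)
69..70  e  (1B, 1-aligned)
70..72  -- tail padding (2B)
sizeof = 72, alignof = 8
88 − 72 = 16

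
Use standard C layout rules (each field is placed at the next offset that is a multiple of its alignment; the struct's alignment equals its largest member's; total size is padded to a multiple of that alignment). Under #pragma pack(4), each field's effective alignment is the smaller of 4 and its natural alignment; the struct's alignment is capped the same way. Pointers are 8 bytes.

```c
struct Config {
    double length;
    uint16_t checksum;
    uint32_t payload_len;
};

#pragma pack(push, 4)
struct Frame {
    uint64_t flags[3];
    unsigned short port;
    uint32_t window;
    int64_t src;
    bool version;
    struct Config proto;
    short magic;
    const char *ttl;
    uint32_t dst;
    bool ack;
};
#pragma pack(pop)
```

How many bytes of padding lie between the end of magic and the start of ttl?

2

Config: length at 0 (size 8, align 8) → ends 8; checksum at 8 (size 2, align 2) → ends 10; pad 2 to align 4 for payload_len; payload_len at 12 (size 4, align 4) → ends 16; total 16 bytes, alignment 8
flags at 0 (size 24, align 4) → ends 24
port at 24 (size 2, align 2) → ends 26
pad 2 to align 4 for window
window at 28 (size 4, align 4) → ends 32
src at 32 (size 8, align 4) → ends 40
version at 40 (size 1, align 1) → ends 41
pad 3 to align 4 for proto
proto at 44 (size 16, align 4) → ends 60
magic at 60 (size 2, align 2) → ends 62
pad 2 to align 4 for ttl
ttl at 64 (size 8, align 4) → ends 72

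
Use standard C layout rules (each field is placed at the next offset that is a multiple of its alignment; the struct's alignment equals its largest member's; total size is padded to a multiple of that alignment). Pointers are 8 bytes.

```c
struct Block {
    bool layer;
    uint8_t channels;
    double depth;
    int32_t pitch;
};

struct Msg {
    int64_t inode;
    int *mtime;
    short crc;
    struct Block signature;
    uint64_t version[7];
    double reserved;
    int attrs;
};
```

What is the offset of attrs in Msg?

Block: layer at 0 (size 1, align 1) → ends 1; channels at 1 (size 1, align 1) → ends 2; pad 6 to align 8 for depth; depth at 8 (size 8, align 8) → ends 16; pitch at 16 (size 4, align 4) → ends 20; tail pad 4 to reach multiple of 8; total 24 bytes, alignment 8
inode at 0 (size 8, align 8) → ends 8
mtime at 8 (size 8, align 8) → ends 16
crc at 16 (size 2, align 2) → ends 18
pad 6 to align 8 for signature
signature at 24 (size 24, align 8) → ends 48
version at 48 (size 56, align 8) → ends 104
reserved at 104 (size 8, align 8) → ends 112
attrs at 112 (size 4, align 4) → ends 116

112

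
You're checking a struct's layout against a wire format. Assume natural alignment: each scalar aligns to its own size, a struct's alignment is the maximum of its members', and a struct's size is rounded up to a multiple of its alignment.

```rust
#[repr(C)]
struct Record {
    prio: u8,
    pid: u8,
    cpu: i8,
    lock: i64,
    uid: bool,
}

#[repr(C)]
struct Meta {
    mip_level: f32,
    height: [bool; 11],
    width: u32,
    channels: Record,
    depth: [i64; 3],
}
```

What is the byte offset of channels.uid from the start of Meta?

40

Record: prio at 0 (size 1, align 1) → ends 1; pid at 1 (size 1, align 1) → ends 2; cpu at 2 (size 1, align 1) → ends 3; pad 5 to align 8 for lock; lock at 8 (size 8, align 8) → ends 16; uid at 16 (size 1, align 1) → ends 17; tail pad 7 to reach multiple of 8; total 24 bytes, alignment 8
mip_level at 0 (size 4, align 4) → ends 4
height at 4 (size 11, align 1) → ends 15
pad 1 to align 4 for width
width at 16 (size 4, align 4) → ends 20
pad 4 to align 8 for channels
channels at 24 (size 24, align 8) → ends 48
within Record: uid at 16
24 + 16 = 40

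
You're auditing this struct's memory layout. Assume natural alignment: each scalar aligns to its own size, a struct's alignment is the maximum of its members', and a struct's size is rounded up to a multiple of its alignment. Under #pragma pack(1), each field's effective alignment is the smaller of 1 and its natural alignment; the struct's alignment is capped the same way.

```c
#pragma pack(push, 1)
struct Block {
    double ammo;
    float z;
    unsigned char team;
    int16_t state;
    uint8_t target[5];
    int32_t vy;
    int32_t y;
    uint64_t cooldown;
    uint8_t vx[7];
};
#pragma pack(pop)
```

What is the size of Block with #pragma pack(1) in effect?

0..8  ammo  (8B, 1-aligned)
8..12  z  (4B, 1-aligned)
12..13  team  (1B, 1-aligned)
13..15  state  (2B, 1-aligned)
15..20  target  (5B, 1-aligned)
20..24  vy  (4B, 1-aligned)
24..28  y  (4B, 1-aligned)
28..36  cooldown  (8B, 1-aligned)
36..43  vx  (7B, 1-aligned)
sizeof = 43, alignof = 1

43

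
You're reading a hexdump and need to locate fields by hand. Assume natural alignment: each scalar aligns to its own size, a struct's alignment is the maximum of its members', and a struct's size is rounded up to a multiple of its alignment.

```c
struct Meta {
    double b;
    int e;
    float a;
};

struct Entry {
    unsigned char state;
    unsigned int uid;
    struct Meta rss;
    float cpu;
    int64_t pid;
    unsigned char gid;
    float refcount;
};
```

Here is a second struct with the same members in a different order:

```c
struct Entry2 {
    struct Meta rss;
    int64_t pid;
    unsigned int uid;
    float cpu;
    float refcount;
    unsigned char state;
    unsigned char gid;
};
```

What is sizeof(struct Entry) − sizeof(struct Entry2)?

8

Meta: @0: b [8B, align 8] → 8; @8: e [4B, align 4] → 12; @12: a [4B, align 4] → 16; size 16, align 8
@0: state [1B, align 1] → 1
+3 pad (align 4)
@4: uid [4B, align 4] → 8
@8: rss [16B, align 8] → 24
@24: cpu [4B, align 4] → 28
+4 pad (align 8)
@32: pid [8B, align 8] → 40
@40: gid [1B, align 1] → 41
+3 pad (align 4)
@44: refcount [4B, align 4] → 48
size 48, align 8
— Entry2 —
@0: rss [16B, align 8] → 16
@16: pid [8B, align 8] → 24
@24: uid [4B, align 4] → 28
@28: cpu [4B, align 4] → 32
@32: refcount [4B, align 4] → 36
@36: state [1B, align 1] → 37
@37: gid [1B, align 1] → 38
+2 tail pad (align 8)
size 40, align 8
48 − 40 = 8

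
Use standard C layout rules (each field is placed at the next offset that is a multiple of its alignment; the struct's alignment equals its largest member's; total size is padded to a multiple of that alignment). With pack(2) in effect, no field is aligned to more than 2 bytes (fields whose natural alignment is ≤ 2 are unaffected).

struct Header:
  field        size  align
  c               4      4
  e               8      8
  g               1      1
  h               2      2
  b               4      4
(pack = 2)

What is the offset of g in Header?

12

@0: c [4B, align 2] → 4
@4: e [8B, align 2] → 12
@12: g [1B, align 1] → 13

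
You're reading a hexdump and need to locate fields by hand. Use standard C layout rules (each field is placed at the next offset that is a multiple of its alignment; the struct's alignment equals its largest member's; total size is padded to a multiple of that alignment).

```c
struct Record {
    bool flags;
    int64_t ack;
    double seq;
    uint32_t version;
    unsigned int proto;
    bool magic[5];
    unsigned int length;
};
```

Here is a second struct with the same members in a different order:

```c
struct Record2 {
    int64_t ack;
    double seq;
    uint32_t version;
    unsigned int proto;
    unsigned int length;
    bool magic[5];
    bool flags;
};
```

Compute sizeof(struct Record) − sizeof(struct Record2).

0..1  flags  (1B, 1-aligned)
1..8  -- padding (7B)
8..16  ack  (8B, 8-aligned)
16..24  seq  (8B, 8-aligned)
24..28  version  (4B, 4-aligned)
28..32  proto  (4B, 4-aligned)
32..37  magic  (5B, 1-aligned)
37..40  -- padding (3B)
40..44  length  (4B, 4-aligned)
44..48  -- tail padding (4B)
sizeof = 48, alignof = 8
— Record2 —
0..8  ack  (8B, 8-aligned)
8..16  seq  (8B, 8-aligned)
16..20  version  (4B, 4-aligned)
20..24  proto  (4B, 4-aligned)
24..28  length  (4B, 4-aligned)
28..33  magic  (5B, 1-aligned)
33..34  flags  (1B, 1-aligned)
34..40  -- tail padding (6B)
sizeof = 40, alignof = 8
48 − 40 = 8

8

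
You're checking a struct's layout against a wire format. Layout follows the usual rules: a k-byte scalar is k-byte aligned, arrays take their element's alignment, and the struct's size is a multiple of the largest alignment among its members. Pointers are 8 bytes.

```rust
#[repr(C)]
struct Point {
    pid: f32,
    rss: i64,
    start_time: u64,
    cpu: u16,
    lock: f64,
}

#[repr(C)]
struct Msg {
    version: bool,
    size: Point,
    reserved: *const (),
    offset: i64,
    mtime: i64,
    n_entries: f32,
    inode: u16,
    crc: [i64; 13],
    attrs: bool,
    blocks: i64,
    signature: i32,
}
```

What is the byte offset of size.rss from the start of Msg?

Point: pid at 0 (size 4, align 4) → ends 4; pad 4 to align 8 for rss; rss at 8 (size 8, align 8) → ends 16; start_time at 16 (size 8, align 8) → ends 24; cpu at 24 (size 2, align 2) → ends 26; pad 6 to align 8 for lock; lock at 32 (size 8, align 8) → ends 40; total 40 bytes, alignment 8
version at 0 (size 1, align 1) → ends 1
pad 7 to align 8 for size
size at 8 (size 40, align 8) → ends 48
within Point: rss at 8
8 + 8 = 16

16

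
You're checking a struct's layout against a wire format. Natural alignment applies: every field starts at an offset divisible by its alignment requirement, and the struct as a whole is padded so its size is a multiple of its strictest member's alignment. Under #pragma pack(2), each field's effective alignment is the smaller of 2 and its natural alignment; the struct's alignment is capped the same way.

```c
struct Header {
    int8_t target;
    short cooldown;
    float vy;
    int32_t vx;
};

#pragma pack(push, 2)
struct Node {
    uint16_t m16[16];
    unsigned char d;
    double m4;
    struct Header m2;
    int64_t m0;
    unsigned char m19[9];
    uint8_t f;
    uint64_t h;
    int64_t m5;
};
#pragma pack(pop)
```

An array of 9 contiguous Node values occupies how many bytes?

792

Header: target at 0 (size 1, align 1) → ends 1; pad 1 to align 2 for cooldown; cooldown at 2 (size 2, align 2) → ends 4; vy at 4 (size 4, align 4) → ends 8; vx at 8 (size 4, align 4) → ends 12; total 12 bytes, alignment 4
m16 at 0 (size 32, align 2) → ends 32
d at 32 (size 1, align 1) → ends 33
pad 1 to align 2 for m4
m4 at 34 (size 8, align 2) → ends 42
m2 at 42 (size 12, align 2) → ends 54
m0 at 54 (size 8, align 2) → ends 62
m19 at 62 (size 9, align 1) → ends 71
f at 71 (size 1, align 1) → ends 72
h at 72 (size 8, align 2) → ends 80
m5 at 80 (size 8, align 2) → ends 88
total 88 bytes, alignment 2
array of 9: 9 × 88 = 792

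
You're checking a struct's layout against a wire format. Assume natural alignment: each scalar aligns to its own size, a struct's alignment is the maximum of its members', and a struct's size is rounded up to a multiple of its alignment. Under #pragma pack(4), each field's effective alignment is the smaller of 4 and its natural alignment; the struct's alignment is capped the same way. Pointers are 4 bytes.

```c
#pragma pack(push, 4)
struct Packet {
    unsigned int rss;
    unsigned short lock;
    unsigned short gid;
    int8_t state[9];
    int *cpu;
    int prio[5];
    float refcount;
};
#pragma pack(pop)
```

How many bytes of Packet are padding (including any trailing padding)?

rss at 0 (size 4, align 4) → ends 4
lock at 4 (size 2, align 2) → ends 6
gid at 6 (size 2, align 2) → ends 8
state at 8 (size 9, align 1) → ends 17
pad 3 to align 4 for cpu
cpu at 20 (size 4, align 4) → ends 24
prio at 24 (size 20, align 4) → ends 44
refcount at 44 (size 4, align 4) → ends 48
total 48 bytes, alignment 4
data bytes 45, size 48 → padding 3

3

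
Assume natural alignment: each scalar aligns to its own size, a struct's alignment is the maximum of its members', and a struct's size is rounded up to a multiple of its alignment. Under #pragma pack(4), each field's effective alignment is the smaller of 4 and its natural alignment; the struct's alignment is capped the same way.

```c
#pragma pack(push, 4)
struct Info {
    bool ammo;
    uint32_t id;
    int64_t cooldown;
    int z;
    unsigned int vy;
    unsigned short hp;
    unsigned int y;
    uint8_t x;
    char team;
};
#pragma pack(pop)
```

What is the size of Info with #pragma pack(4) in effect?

0..1  ammo  (1B, 1-aligned)
1..4  -- padding (3B)
4..8  id  (4B, 4-aligned)
8..16  cooldown  (8B, 4-aligned)
16..20  z  (4B, 4-aligned)
20..24  vy  (4B, 4-aligned)
24..26  hp  (2B, 2-aligned)
26..28  -- padding (2B)
28..32  y  (4B, 4-aligned)
32..33  x  (1B, 1-aligned)
33..34  team  (1B, 1-aligned)
34..36  -- tail padding (2B)
sizeof = 36, alignof = 4

36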